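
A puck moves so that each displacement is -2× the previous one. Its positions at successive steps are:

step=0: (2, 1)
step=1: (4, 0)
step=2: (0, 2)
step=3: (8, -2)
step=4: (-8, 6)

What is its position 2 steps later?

The jumps are (+2, -1), (-4, +2), (+8, -4), (-16, +8) — a geometric progression with ratio -2.
step 5: (-8, 6) + (+32, -16) → (24, -10)
step 6: (24, -10) + (-64, +32) → (-40, 22)

(-40, 22)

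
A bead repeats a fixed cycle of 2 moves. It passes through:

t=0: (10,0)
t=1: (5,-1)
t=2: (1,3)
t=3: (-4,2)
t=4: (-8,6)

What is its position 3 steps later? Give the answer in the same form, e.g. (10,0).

Step-to-step displacements: (-5,-1), (-4,+4), (-5,-1), (-4,+4) — a repeating cycle of length 2.
step 5: apply (-5,-1) → (-13,5)
step 6: apply (-4,+4) → (-17,9)
step 7: apply (-5,-1) → (-22,8)

(-22,8)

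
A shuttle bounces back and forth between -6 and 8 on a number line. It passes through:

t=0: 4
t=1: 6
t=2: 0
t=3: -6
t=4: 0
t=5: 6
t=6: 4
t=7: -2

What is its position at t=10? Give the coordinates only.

8

The value reflects between -6 and 8, moving 6 per step.
  step 8: -2 → -4
  step 9: -4 → 2
  step 10: 2 → 8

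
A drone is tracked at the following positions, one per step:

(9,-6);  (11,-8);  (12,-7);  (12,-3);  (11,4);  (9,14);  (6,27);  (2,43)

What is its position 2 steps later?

(-9,84)

Successive displacements: (+2,-2), (+1,+1), (+0,+4), (-1,+7), (-2,+10), (-3,+13), (-4,+16) — each changes by (-1,+3).
step 8: (2,43) + (-5,+19) → (-3,62)
step 9: (-3,62) + (-6,+22) → (-9,84)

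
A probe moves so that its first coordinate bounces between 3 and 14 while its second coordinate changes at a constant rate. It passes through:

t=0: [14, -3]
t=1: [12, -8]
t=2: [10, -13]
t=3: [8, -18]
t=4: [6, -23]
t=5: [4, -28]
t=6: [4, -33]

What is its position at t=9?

[10, -48]

The first coordinate travels 2 per step and bounces off the walls at 3 and 14.
  step 7: 4 → 6
  step 8: 6 → 8
  step 9: 8 → 10
The second coordinate changes by -5 each step: at step 9 it is -48.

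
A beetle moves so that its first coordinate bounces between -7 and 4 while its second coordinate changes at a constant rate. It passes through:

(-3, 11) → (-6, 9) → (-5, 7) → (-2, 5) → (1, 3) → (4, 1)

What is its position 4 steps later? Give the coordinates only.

The first coordinate reflects between -7 and 4, moving 3 per step.
  step 6: 4 → 1
  step 7: 1 → -2
  step 8: -2 → -5
  step 9: -5 → -6
The second coordinate changes by -2 each step: at step 9 it is -7.

(-6, -7)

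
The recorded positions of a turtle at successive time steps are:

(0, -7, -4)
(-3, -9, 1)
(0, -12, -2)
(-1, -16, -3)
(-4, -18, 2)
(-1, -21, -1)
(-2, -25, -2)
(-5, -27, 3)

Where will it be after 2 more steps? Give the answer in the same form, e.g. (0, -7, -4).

The moves between consecutive positions are (-3, -2, +5), (+3, -3, -3), (-1, -4, -1), (-3, -2, +5), (+3, -3, -3), (-1, -4, -1), (-3, -2, +5); they repeat the 3-cycle [(-3, -2, +5), (+3, -3, -3), (-1, -4, -1)].
step 8: apply (+3, -3, -3) → (-2, -30, 0)
step 9: apply (-1, -4, -1) → (-3, -34, -1)

(-3, -34, -1)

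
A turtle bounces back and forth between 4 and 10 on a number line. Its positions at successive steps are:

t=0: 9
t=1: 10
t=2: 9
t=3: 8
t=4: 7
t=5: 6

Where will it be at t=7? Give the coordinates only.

The value travels 1 per step and bounces off the walls at 4 and 10.
  step 6: 6 → 5
  step 7: 5 → 4

4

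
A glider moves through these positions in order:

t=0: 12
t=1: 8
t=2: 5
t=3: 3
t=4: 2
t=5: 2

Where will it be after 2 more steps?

Successive displacements: -4, -3, -2, -1, +0 — each changes by +1.
step 6: 2 + 1 → 3
step 7: 3 + 2 → 5

5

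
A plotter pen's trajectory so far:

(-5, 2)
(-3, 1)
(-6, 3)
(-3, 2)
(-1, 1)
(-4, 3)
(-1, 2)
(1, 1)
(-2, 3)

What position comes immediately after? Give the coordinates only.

Step-to-step displacements: (+2, -1), (-3, +2), (+3, -1), (+2, -1), (-3, +2), (+3, -1), (+2, -1), (-3, +2) — a repeating cycle of length 3.
step 9: apply (+3, -1) → (1, 2)

(1, 2)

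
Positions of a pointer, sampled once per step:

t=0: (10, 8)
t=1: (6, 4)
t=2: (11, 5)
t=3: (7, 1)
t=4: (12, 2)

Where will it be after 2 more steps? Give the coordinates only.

(13, -1)

Differencing gives (-4, -4), (+5, +1), (-4, -4), (+5, +1). This is the pattern (-4, -4), (+5, +1) repeated.
step 5: apply (-4, -4) → (8, -2)
step 6: apply (+5, +1) → (13, -1)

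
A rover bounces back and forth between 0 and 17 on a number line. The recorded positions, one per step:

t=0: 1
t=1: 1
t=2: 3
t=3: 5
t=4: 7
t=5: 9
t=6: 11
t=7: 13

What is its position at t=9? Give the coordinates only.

The value travels 2 per step and bounces off the walls at 0 and 17.
  step 8: 13 → 15
  step 9: 15 → 17

17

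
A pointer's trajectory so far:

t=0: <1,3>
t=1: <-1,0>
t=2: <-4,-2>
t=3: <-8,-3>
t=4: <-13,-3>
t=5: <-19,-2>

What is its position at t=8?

Taking differences between consecutive positions: <-2,-3>, <-3,-2>, <-4,-1>, <-5,+0>, <-6,+1>. These grow by <-1,+1> each step.
step 6: <-19,-2> + <-7,+2> → <-26,0>
step 7: <-26,0> + <-8,+3> → <-34,3>
step 8: <-34,3> + <-9,+4> → <-43,7>

<-43,7>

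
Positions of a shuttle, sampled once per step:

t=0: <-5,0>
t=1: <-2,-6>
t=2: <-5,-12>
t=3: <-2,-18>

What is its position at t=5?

<-2,-30>

First: cycles through -5, -2 every 2 steps. Step 5 lands at position 1 of the cycle → -2.
Second: linear, -6 per step → -30 at step 5.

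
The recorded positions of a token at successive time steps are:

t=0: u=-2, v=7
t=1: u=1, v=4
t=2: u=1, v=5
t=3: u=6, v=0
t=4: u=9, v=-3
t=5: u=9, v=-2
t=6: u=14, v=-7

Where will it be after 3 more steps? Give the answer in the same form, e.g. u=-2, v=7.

Step-to-step displacements: (+3, -3), (+0, +1), (+5, -5), (+3, -3), (+0, +1), (+5, -5) — a repeating cycle of length 3.
step 7: apply (+3, -3) → u=17, v=-10
step 8: apply (+0, +1) → u=17, v=-9
step 9: apply (+5, -5) → u=22, v=-14

u=22, v=-14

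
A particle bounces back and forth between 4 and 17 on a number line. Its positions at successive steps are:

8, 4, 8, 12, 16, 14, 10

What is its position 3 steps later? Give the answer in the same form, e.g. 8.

The value reflects between 4 and 17, moving 4 per step.
  step 7: 10 → 6
  step 8: 6 → 6
  step 9: 6 → 10

10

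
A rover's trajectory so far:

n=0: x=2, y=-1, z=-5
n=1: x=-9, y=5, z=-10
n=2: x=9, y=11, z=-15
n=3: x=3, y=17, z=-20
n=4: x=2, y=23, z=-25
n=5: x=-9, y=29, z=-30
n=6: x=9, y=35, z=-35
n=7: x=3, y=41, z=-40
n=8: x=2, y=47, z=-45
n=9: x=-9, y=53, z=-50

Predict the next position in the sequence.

X: cycles through 2, -9, 9, 3 every 4 steps. Step 10 lands at position 2 of the cycle → 9.
Y: linear, +6 per step → 59 at step 10.
Z: linear, -5 per step → -55 at step 10.

x=9, y=59, z=-55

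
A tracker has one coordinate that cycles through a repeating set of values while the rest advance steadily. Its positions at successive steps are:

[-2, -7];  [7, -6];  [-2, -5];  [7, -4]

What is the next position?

[-2, -3]

The first coordinate repeats the cycle [-2, 7] with period 2; step 4 mod 2 = 0, giving -2.
The second coordinate changes by +1 each step, so at step 4 it is -7 + 4·(1) = -3.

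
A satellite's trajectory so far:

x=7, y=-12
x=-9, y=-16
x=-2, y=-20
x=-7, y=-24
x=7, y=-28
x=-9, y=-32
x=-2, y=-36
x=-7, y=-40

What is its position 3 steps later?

X: cycles through 7, -9, -2, -7 every 4 steps. Step 10 lands at position 2 of the cycle → -2.
Y: linear, -4 per step → -52 at step 10.

x=-2, y=-52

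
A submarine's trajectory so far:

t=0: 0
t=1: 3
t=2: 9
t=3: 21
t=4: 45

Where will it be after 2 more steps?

The jumps are +3, +6, +12, +24 — a geometric progression with ratio 2.
step 5: 45 + 48 → 93
step 6: 93 + 96 → 189

189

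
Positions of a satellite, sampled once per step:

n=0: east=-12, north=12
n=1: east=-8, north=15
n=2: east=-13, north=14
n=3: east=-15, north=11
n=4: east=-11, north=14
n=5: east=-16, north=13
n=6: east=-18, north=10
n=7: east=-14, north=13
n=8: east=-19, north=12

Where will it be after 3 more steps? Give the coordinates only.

east=-22, north=11

The moves between consecutive positions are (+4, +3), (-5, -1), (-2, -3), (+4, +3), (-5, -1), (-2, -3), (+4, +3), (-5, -1); they repeat the 3-cycle [(+4, +3), (-5, -1), (-2, -3)].
step 9: apply (-2, -3) → east=-21, north=9
step 10: apply (+4, +3) → east=-17, north=12
step 11: apply (-5, -1) → east=-22, north=11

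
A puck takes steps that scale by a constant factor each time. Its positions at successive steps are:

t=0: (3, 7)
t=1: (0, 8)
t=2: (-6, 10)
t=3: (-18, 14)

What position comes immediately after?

Consecutive displacements (-3, +1), (-6, +2), (-12, +4) scale by a factor of 2 each step.
step 4: (-18, 14) + (-24, +8) → (-42, 22)

(-42, 22)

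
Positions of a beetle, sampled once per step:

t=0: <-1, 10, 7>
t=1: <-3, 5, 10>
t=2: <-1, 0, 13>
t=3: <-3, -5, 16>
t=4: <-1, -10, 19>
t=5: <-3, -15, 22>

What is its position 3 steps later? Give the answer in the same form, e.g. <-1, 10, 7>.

<-1, -30, 31>

First: cycles through -1, -3 every 2 steps. Step 8 lands at position 0 of the cycle → -1.
Second: linear, -5 per step → -30 at step 8.
Third: linear, +3 per step → 31 at step 8.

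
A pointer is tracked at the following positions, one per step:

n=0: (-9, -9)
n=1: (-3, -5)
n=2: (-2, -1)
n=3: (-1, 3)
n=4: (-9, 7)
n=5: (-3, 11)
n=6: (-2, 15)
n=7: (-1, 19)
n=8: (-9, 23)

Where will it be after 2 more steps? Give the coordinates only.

(-2, 31)

First: cycles through -9, -3, -2, -1 every 4 steps. Step 10 lands at position 2 of the cycle → -2.
Second: linear, +4 per step → 31 at step 10.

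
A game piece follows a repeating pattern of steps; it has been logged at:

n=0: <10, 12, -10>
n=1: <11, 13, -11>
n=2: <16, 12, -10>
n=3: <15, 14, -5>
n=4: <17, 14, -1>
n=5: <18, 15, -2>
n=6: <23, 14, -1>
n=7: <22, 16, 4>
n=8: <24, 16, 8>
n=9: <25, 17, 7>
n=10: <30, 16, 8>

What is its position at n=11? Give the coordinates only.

<29, 18, 13>

Step-to-step displacements: <+1, +1, -1>, <+5, -1, +1>, <-1, +2, +5>, <+2, +0, +4>, <+1, +1, -1>, <+5, -1, +1>, <-1, +2, +5>, <+2, +0, +4>, <+1, +1, -1>, <+5, -1, +1> — a repeating cycle of length 4.
step 11: apply <-1, +2, +5> → <29, 18, 13>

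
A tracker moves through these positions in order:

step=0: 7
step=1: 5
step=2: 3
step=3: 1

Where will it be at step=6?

-5

Constant displacement of -2 per step.
step 4: 1 − 2 → -1
step 5: -1 − 2 → -3
step 6: -3 − 2 → -5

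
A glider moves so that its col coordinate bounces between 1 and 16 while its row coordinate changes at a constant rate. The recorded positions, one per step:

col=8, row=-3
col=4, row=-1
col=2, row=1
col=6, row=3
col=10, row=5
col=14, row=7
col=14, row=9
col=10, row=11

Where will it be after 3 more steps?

col=4, row=17

The col coordinate reflects between 1 and 16, moving 4 per step.
  step 8: 10 → 6
  step 9: 6 → 2
  step 10: 2 → 4
The row coordinate changes by +2 each step: at step 10 it is 17.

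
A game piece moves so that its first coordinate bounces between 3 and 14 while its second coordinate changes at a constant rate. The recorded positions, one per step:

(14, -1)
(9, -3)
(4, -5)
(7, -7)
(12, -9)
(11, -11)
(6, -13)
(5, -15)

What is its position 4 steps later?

(3, -23)

The first coordinate travels 5 per step and bounces off the walls at 3 and 14.
  step 8: 5 → 10
  step 9: 10 → 13
  step 10: 13 → 8
  step 11: 8 → 3
The second coordinate changes by -2 each step: at step 11 it is -23.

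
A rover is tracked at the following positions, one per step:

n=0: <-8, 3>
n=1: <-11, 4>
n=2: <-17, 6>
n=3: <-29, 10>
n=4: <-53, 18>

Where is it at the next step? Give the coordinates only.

<-101, 34>

Step-to-step displacements: <-3, +1>, <-6, +2>, <-12, +4>, <-24, +8>; each is 2× the previous.
step 5: <-53, 18> + <-48, +16> → <-101, 34>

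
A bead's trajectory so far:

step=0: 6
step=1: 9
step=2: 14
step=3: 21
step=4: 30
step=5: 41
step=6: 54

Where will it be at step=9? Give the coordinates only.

Successive displacements: +3, +5, +7, +9, +11, +13 — each changes by +2.
step 7: 54 + 15 → 69
step 8: 69 + 17 → 86
step 9: 86 + 19 → 105

105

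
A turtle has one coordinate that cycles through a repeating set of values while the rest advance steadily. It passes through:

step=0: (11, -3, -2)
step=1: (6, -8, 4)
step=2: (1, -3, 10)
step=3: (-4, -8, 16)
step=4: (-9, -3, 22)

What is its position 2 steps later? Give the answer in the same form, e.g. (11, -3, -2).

First: linear, -5 per step → -19 at step 6.
Second: cycles through -3, -8 every 2 steps. Step 6 lands at position 0 of the cycle → -3.
Third: linear, +6 per step → 34 at step 6.

(-19, -3, 34)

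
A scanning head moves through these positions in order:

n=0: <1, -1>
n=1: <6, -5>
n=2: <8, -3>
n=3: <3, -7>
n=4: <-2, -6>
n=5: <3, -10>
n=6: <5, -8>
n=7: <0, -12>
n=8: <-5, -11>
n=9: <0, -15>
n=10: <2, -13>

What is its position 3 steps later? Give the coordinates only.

The moves between consecutive positions are <+5, -4>, <+2, +2>, <-5, -4>, <-5, +1>, <+5, -4>, <+2, +2>, <-5, -4>, <-5, +1>, <+5, -4>, <+2, +2>; they repeat the 4-cycle [<+5, -4>, <+2, +2>, <-5, -4>, <-5, +1>].
step 11: apply <-5, -4> → <-3, -17>
step 12: apply <-5, +1> → <-8, -16>
step 13: apply <+5, -4> → <-3, -20>

<-3, -20>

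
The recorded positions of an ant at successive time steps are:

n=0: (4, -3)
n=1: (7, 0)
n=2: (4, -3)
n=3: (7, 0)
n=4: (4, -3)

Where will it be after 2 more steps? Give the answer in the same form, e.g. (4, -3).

Step-to-step displacements: (+3, +3), (-3, -3), (+3, +3), (-3, -3); each is -1× the previous.
step 5: (4, -3) + (+3, +3) → (7, 0)
step 6: (7, 0) + (-3, -3) → (4, -3)

(4, -3)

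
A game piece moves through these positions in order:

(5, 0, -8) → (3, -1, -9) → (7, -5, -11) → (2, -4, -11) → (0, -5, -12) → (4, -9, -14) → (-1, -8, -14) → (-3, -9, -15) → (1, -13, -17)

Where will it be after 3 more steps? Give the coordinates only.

(-2, -17, -20)

Differencing gives (-2, -1, -1), (+4, -4, -2), (-5, +1, +0), (-2, -1, -1), (+4, -4, -2), (-5, +1, +0), (-2, -1, -1), (+4, -4, -2). This is the pattern (-2, -1, -1), (+4, -4, -2), (-5, +1, +0) repeated.
step 9: apply (-5, +1, +0) → (-4, -12, -17)
step 10: apply (-2, -1, -1) → (-6, -13, -18)
step 11: apply (+4, -4, -2) → (-2, -17, -20)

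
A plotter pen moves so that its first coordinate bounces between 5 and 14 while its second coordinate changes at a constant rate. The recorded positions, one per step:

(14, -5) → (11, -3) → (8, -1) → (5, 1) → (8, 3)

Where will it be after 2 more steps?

The first coordinate travels 3 per step and bounces off the walls at 5 and 14.
  step 5: 8 → 11
  step 6: 11 → 14
The second coordinate changes by +2 each step: at step 6 it is 7.

(14, 7)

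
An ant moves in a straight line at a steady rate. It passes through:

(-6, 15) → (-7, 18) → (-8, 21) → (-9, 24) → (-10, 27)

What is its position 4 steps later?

The position changes by (-1, +3) every step.
step 5: (-10, 27) + (-1, +3) → (-11, 30)
step 6: (-11, 30) + (-1, +3) → (-12, 33)
step 7: (-12, 33) + (-1, +3) → (-13, 36)
step 8: (-13, 36) + (-1, +3) → (-14, 39)

(-14, 39)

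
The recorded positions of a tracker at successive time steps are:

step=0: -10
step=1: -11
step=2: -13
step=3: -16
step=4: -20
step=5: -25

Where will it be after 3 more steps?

-46

Taking differences between consecutive positions: -1, -2, -3, -4, -5. These grow by -1 each step.
step 6: -25 − 6 → -31
step 7: -31 − 7 → -38
step 8: -38 − 8 → -46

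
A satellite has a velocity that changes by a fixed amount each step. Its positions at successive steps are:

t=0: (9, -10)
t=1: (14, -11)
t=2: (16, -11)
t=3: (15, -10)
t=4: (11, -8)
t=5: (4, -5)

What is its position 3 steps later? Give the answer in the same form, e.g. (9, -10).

First differences are (+5, -1), (+2, +0), (-1, +1), (-4, +2), (-7, +3); their common second difference is (-3, +1) (constant acceleration).
step 6: (4, -5) + (-10, +4) → (-6, -1)
step 7: (-6, -1) + (-13, +5) → (-19, 4)
step 8: (-19, 4) + (-16, +6) → (-35, 10)

(-35, 10)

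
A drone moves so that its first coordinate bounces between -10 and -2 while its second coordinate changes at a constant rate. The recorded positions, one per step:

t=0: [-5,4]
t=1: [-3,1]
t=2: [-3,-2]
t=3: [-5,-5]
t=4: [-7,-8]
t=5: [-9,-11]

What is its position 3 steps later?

[-5,-20]

The first coordinate travels 2 per step and bounces off the walls at -10 and -2.
  step 6: -9 → -9
  step 7: -9 → -7
  step 8: -7 → -5
The second coordinate changes by -3 each step: at step 8 it is -20.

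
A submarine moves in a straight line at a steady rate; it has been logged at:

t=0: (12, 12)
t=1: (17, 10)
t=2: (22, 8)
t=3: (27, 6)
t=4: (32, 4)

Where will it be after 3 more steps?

Constant displacement of (+5, -2) per step.
step 5: (32, 4) + (+5, -2) → (37, 2)
step 6: (37, 2) + (+5, -2) → (42, 0)
step 7: (42, 0) + (+5, -2) → (47, -2)

(47, -2)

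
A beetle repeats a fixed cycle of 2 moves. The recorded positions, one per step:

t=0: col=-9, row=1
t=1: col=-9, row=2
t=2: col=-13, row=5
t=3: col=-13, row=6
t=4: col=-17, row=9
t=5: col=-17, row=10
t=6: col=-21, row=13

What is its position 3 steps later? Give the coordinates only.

col=-25, row=18

The moves between consecutive positions are (+0, +1), (-4, +3), (+0, +1), (-4, +3), (+0, +1), (-4, +3); they repeat the 2-cycle [(+0, +1), (-4, +3)].
step 7: apply (+0, +1) → col=-21, row=14
step 8: apply (-4, +3) → col=-25, row=17
step 9: apply (+0, +1) → col=-25, row=18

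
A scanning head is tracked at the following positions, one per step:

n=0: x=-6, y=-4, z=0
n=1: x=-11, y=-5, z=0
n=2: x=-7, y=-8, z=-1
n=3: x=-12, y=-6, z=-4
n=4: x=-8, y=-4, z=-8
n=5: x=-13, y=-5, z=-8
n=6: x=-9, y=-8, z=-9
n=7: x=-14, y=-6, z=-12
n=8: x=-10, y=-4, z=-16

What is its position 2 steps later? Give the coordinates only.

x=-11, y=-8, z=-17

Differencing gives (-5, -1, +0), (+4, -3, -1), (-5, +2, -3), (+4, +2, -4), (-5, -1, +0), (+4, -3, -1), (-5, +2, -3), (+4, +2, -4). This is the pattern (-5, -1, +0), (+4, -3, -1), (-5, +2, -3), (+4, +2, -4) repeated.
step 9: apply (-5, -1, +0) → x=-15, y=-5, z=-16
step 10: apply (+4, -3, -1) → x=-11, y=-8, z=-17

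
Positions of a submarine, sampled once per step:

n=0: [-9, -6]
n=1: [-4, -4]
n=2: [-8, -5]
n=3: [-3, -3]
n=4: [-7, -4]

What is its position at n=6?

[-6, -3]

Differencing gives [+5, +2], [-4, -1], [+5, +2], [-4, -1]. This is the pattern [+5, +2], [-4, -1] repeated.
step 5: apply [+5, +2] → [-2, -2]
step 6: apply [-4, -1] → [-6, -3]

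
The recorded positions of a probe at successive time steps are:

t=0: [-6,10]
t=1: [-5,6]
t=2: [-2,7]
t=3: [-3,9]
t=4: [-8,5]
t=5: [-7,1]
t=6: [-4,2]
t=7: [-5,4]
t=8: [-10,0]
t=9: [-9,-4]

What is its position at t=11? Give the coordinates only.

The moves between consecutive positions are [+1,-4], [+3,+1], [-1,+2], [-5,-4], [+1,-4], [+3,+1], [-1,+2], [-5,-4], [+1,-4]; they repeat the 4-cycle [[+1,-4], [+3,+1], [-1,+2], [-5,-4]].
step 10: apply [+3,+1] → [-6,-3]
step 11: apply [-1,+2] → [-7,-1]

[-7,-1]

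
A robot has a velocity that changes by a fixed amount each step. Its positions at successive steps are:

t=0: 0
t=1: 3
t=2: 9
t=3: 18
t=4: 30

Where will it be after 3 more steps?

Successive displacements: +3, +6, +9, +12 — each changes by +3.
step 5: 30 + 15 → 45
step 6: 45 + 18 → 63
step 7: 63 + 21 → 84

84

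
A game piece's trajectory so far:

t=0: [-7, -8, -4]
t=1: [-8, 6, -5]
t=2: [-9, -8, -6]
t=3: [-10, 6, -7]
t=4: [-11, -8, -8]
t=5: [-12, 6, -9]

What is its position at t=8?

[-15, -8, -12]

First: linear, -1 per step → -15 at step 8.
Second: cycles through -8, 6 every 2 steps. Step 8 lands at position 0 of the cycle → -8.
Third: linear, -1 per step → -12 at step 8.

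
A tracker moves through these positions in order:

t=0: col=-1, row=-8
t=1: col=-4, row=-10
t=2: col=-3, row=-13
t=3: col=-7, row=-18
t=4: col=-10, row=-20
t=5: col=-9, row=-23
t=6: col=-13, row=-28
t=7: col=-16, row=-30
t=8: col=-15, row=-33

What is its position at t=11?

Step-to-step displacements: (-3, -2), (+1, -3), (-4, -5), (-3, -2), (+1, -3), (-4, -5), (-3, -2), (+1, -3) — a repeating cycle of length 3.
step 9: apply (-4, -5) → col=-19, row=-38
step 10: apply (-3, -2) → col=-22, row=-40
step 11: apply (+1, -3) → col=-21, row=-43

col=-21, row=-43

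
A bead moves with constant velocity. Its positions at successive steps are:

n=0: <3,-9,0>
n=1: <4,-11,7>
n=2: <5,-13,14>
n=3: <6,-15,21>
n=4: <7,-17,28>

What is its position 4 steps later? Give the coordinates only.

Constant displacement of <+1,-2,+7> per step.
step 5: <7,-17,28> + <+1,-2,+7> → <8,-19,35>
step 6: <8,-19,35> + <+1,-2,+7> → <9,-21,42>
step 7: <9,-21,42> + <+1,-2,+7> → <10,-23,49>
step 8: <10,-23,49> + <+1,-2,+7> → <11,-25,56>

<11,-25,56>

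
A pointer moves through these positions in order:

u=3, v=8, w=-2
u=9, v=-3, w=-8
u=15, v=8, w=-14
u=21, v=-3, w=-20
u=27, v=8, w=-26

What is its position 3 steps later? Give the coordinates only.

U: linear, +6 per step → 45 at step 7.
V: cycles through 8, -3 every 2 steps. Step 7 lands at position 1 of the cycle → -3.
W: linear, -6 per step → -44 at step 7.

u=45, v=-3, w=-44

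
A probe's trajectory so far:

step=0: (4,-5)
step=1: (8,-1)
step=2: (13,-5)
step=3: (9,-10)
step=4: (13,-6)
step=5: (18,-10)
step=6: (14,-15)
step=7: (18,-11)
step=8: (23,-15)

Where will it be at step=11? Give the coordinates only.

(28,-20)

The moves between consecutive positions are (+4,+4), (+5,-4), (-4,-5), (+4,+4), (+5,-4), (-4,-5), (+4,+4), (+5,-4); they repeat the 3-cycle [(+4,+4), (+5,-4), (-4,-5)].
step 9: apply (-4,-5) → (19,-20)
step 10: apply (+4,+4) → (23,-16)
step 11: apply (+5,-4) → (28,-20)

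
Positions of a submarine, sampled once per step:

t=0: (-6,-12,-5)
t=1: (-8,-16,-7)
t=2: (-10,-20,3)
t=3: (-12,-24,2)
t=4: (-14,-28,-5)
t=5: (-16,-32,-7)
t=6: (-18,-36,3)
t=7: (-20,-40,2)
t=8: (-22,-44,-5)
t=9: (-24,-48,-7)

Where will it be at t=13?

First: linear, -2 per step → -32 at step 13.
Second: linear, -4 per step → -64 at step 13.
Third: cycles through -5, -7, 3, 2 every 4 steps. Step 13 lands at position 1 of the cycle → -7.

(-32,-64,-7)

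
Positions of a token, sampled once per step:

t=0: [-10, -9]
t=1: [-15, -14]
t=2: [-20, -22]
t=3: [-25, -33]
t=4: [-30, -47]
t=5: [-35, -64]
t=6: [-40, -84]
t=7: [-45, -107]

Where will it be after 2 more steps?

[-55, -162]

Taking differences between consecutive positions: [-5, -5], [-5, -8], [-5, -11], [-5, -14], [-5, -17], [-5, -20], [-5, -23]. These grow by [+0, -3] each step.
step 8: [-45, -107] + [-5, -26] → [-50, -133]
step 9: [-50, -133] + [-5, -29] → [-55, -162]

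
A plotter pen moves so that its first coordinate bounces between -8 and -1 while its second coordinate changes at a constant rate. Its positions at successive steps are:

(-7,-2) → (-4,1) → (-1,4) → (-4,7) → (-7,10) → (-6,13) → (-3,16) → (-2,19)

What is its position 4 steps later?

(-2,31)

The first coordinate travels 3 per step and bounces off the walls at -8 and -1.
  step 8: -2 → -5
  step 9: -5 → -8
  step 10: -8 → -5
  step 11: -5 → -2
The second coordinate changes by +3 each step: at step 11 it is 31.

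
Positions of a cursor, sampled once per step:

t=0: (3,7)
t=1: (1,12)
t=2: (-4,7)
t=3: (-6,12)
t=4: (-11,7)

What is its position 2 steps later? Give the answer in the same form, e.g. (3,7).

Step-to-step displacements: (-2,+5), (-5,-5), (-2,+5), (-5,-5) — a repeating cycle of length 2.
step 5: apply (-2,+5) → (-13,12)
step 6: apply (-5,-5) → (-18,7)

(-18,7)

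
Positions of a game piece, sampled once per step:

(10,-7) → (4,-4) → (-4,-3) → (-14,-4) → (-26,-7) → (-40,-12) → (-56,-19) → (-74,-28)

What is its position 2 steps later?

(-116,-52)

First differences are (-6,+3), (-8,+1), (-10,-1), (-12,-3), (-14,-5), (-16,-7), (-18,-9); their common second difference is (-2,-2) (constant acceleration).
step 8: (-74,-28) + (-20,-11) → (-94,-39)
step 9: (-94,-39) + (-22,-13) → (-116,-52)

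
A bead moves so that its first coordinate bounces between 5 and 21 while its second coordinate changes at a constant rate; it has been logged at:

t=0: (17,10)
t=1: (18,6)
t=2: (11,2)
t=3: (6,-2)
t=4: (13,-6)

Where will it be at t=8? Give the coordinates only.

The first coordinate travels 7 per step and bounces off the walls at 5 and 21.
  step 5: 13 → 20
  step 6: 20 → 15
  step 7: 15 → 8
  step 8: 8 → 9
The second coordinate changes by -4 each step: at step 8 it is -22.

(9,-22)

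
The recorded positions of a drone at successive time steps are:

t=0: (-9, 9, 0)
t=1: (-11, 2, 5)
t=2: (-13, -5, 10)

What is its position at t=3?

(-15, -12, 15)

The position changes by (-2, -7, +5) every step.
step 3: (-13, -5, 10) + (-2, -7, +5) → (-15, -12, 15)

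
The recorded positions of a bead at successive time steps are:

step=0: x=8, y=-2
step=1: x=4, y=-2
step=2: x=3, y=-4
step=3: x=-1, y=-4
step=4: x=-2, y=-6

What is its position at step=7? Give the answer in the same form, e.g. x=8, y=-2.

x=-11, y=-8

The moves between consecutive positions are (-4,+0), (-1,-2), (-4,+0), (-1,-2); they repeat the 2-cycle [(-4,+0), (-1,-2)].
step 5: apply (-4,+0) → x=-6, y=-6
step 6: apply (-1,-2) → x=-7, y=-8
step 7: apply (-4,+0) → x=-11, y=-8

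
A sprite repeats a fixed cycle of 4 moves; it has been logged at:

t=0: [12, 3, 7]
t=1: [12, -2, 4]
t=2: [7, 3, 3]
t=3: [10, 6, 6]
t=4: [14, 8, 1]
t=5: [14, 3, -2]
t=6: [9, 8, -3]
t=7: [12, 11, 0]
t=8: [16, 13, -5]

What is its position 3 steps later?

[14, 16, -6]

Step-to-step displacements: [+0, -5, -3], [-5, +5, -1], [+3, +3, +3], [+4, +2, -5], [+0, -5, -3], [-5, +5, -1], [+3, +3, +3], [+4, +2, -5] — a repeating cycle of length 4.
step 9: apply [+0, -5, -3] → [16, 8, -8]
step 10: apply [-5, +5, -1] → [11, 13, -9]
step 11: apply [+3, +3, +3] → [14, 16, -6]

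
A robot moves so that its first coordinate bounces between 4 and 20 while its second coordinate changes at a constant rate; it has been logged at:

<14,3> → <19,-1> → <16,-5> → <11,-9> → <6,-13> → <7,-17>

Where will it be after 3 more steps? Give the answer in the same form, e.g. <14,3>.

<18,-29>

The first coordinate reflects between 4 and 20, moving 5 per step.
  step 6: 7 → 12
  step 7: 12 → 17
  step 8: 17 → 18
The second coordinate changes by -4 each step: at step 8 it is -29.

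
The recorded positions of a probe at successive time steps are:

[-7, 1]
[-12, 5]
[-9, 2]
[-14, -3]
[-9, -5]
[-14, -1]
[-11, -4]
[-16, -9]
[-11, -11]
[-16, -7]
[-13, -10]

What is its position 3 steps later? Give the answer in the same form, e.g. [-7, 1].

Step-to-step displacements: [-5, +4], [+3, -3], [-5, -5], [+5, -2], [-5, +4], [+3, -3], [-5, -5], [+5, -2], [-5, +4], [+3, -3] — a repeating cycle of length 4.
step 11: apply [-5, -5] → [-18, -15]
step 12: apply [+5, -2] → [-13, -17]
step 13: apply [-5, +4] → [-18, -13]

[-18, -13]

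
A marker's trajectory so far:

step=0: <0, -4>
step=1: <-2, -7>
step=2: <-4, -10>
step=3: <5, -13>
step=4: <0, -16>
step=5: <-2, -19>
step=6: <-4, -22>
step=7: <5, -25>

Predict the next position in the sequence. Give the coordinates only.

<0, -28>

The first coordinate repeats the cycle [0, -2, -4, 5] with period 4; step 8 mod 4 = 0, giving 0.
The second coordinate changes by -3 each step, so at step 8 it is -4 + 8·(-3) = -28.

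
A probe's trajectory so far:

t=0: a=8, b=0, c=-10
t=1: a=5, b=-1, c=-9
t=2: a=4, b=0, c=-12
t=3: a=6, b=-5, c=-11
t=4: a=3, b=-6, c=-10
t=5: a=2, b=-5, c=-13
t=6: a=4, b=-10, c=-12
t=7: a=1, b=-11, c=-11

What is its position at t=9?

Differencing gives (-3, -1, +1), (-1, +1, -3), (+2, -5, +1), (-3, -1, +1), (-1, +1, -3), (+2, -5, +1), (-3, -1, +1). This is the pattern (-3, -1, +1), (-1, +1, -3), (+2, -5, +1) repeated.
step 8: apply (-1, +1, -3) → a=0, b=-10, c=-14
step 9: apply (+2, -5, +1) → a=2, b=-15, c=-13

a=2, b=-15, c=-13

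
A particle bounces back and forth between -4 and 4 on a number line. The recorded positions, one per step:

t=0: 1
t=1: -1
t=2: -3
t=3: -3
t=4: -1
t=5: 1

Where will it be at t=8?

1

The value travels 2 per step and bounces off the walls at -4 and 4.
  step 6: 1 → 3
  step 7: 3 → 3
  step 8: 3 → 1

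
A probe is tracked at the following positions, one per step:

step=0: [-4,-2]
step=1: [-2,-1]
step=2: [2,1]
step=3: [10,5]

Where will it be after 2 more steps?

Consecutive displacements [+2,+1], [+4,+2], [+8,+4] scale by a factor of 2 each step.
step 4: [10,5] + [+16,+8] → [26,13]
step 5: [26,13] + [+32,+16] → [58,29]

[58,29]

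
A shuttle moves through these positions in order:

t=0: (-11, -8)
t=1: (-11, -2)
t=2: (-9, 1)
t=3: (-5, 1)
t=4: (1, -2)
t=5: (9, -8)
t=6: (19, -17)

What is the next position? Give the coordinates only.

First differences are (+0, +6), (+2, +3), (+4, +0), (+6, -3), (+8, -6), (+10, -9); their common second difference is (+2, -3) (constant acceleration).
step 7: (19, -17) + (+12, -12) → (31, -29)

(31, -29)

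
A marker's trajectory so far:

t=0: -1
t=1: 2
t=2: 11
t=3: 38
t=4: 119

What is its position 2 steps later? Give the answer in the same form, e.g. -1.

Consecutive displacements +3, +9, +27, +81 scale by a factor of 3 each step.
step 5: 119 + 243 → 362
step 6: 362 + 729 → 1091

1091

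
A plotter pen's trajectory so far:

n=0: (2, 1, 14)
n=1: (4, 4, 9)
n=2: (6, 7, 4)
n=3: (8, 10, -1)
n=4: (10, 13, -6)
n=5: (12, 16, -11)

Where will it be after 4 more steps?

(20, 28, -31)

The position changes by (+2, +3, -5) every step.
step 6: (12, 16, -11) + (+2, +3, -5) → (14, 19, -16)
step 7: (14, 19, -16) + (+2, +3, -5) → (16, 22, -21)
step 8: (16, 22, -21) + (+2, +3, -5) → (18, 25, -26)
step 9: (18, 25, -26) + (+2, +3, -5) → (20, 28, -31)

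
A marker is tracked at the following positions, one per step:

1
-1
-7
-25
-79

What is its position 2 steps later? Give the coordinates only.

-727

The jumps are -2, -6, -18, -54 — a geometric progression with ratio 3.
step 5: -79 − 162 → -241
step 6: -241 − 486 → -727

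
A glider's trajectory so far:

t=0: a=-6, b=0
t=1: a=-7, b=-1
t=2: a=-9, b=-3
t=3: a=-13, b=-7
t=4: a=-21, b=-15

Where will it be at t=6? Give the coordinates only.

Step-to-step displacements: (-1, -1), (-2, -2), (-4, -4), (-8, -8); each is 2× the previous.
step 5: a=-21, b=-15 + (-16, -16) → a=-37, b=-31
step 6: a=-37, b=-31 + (-32, -32) → a=-69, b=-63

a=-69, b=-63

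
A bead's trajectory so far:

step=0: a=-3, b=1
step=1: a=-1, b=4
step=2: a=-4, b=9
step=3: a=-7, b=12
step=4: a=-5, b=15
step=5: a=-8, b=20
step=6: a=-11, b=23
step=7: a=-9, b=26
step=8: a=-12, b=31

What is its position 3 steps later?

Step-to-step displacements: (+2, +3), (-3, +5), (-3, +3), (+2, +3), (-3, +5), (-3, +3), (+2, +3), (-3, +5) — a repeating cycle of length 3.
step 9: apply (-3, +3) → a=-15, b=34
step 10: apply (+2, +3) → a=-13, b=37
step 11: apply (-3, +5) → a=-16, b=42

a=-16, b=42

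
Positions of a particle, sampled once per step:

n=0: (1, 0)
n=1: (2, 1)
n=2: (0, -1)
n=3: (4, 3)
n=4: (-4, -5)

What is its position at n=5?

Consecutive displacements (+1, +1), (-2, -2), (+4, +4), (-8, -8) scale by a factor of -2 each step.
step 5: (-4, -5) + (+16, +16) → (12, 11)

(12, 11)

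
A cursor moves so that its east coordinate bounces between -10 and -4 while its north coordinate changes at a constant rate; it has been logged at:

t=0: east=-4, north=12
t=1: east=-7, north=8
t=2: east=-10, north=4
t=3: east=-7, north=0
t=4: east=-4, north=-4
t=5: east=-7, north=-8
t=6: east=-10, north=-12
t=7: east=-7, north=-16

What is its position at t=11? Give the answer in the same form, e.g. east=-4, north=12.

The east coordinate travels 3 per step and bounces off the walls at -10 and -4.
  step 8: -7 → -4
  step 9: -4 → -7
  step 10: -7 → -10
  step 11: -10 → -7
The north coordinate changes by -4 each step: at step 11 it is -32.

east=-7, north=-32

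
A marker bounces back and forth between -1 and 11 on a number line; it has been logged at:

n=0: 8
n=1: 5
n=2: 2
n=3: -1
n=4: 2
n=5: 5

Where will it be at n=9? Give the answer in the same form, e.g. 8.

5

The value reflects between -1 and 11, moving 3 per step.
  step 6: 5 → 8
  step 7: 8 → 11
  step 8: 11 → 8
  step 9: 8 → 5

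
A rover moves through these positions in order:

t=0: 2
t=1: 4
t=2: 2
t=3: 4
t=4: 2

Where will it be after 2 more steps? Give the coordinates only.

Step-to-step displacements: +2, -2, +2, -2; each is -1× the previous.
step 5: 2 + 2 → 4
step 6: 4 − 2 → 2

2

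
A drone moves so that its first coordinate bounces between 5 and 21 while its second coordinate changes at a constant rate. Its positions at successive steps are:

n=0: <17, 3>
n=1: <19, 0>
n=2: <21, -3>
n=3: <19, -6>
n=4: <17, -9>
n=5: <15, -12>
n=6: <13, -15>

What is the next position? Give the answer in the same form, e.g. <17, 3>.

The first coordinate travels 2 per step and bounces off the walls at 5 and 21.
  step 7: 13 → 11
The second coordinate changes by -3 each step: at step 7 it is -18.

<11, -18>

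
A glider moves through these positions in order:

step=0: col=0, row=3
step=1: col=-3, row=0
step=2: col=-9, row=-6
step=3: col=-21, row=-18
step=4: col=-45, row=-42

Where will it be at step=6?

col=-189, row=-186

Step-to-step displacements: (-3, -3), (-6, -6), (-12, -12), (-24, -24); each is 2× the previous.
step 5: col=-45, row=-42 + (-48, -48) → col=-93, row=-90
step 6: col=-93, row=-90 + (-96, -96) → col=-189, row=-186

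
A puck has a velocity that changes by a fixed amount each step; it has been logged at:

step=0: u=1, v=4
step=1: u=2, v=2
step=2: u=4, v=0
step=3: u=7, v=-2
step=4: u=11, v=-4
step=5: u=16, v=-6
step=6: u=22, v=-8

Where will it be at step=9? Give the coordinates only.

Taking differences between consecutive positions: (+1, -2), (+2, -2), (+3, -2), (+4, -2), (+5, -2), (+6, -2). These grow by (+1, +0) each step.
step 7: u=22, v=-8 + (+7, -2) → u=29, v=-10
step 8: u=29, v=-10 + (+8, -2) → u=37, v=-12
step 9: u=37, v=-12 + (+9, -2) → u=46, v=-14

u=46, v=-14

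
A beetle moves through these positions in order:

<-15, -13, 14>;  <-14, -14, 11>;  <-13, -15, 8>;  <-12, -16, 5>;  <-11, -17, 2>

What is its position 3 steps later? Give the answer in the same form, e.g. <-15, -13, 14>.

Constant displacement of <+1, -1, -3> per step.
step 5: <-11, -17, 2> + <+1, -1, -3> → <-10, -18, -1>
step 6: <-10, -18, -1> + <+1, -1, -3> → <-9, -19, -4>
step 7: <-9, -19, -4> + <+1, -1, -3> → <-8, -20, -7>

<-8, -20, -7>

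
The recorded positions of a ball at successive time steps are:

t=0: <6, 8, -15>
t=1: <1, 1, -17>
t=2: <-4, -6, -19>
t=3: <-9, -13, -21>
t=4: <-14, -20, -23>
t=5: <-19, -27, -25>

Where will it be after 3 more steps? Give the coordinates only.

<-34, -48, -31>

Each step adds <-5, -7, -2> to the position.
step 6: <-19, -27, -25> + <-5, -7, -2> → <-24, -34, -27>
step 7: <-24, -34, -27> + <-5, -7, -2> → <-29, -41, -29>
step 8: <-29, -41, -29> + <-5, -7, -2> → <-34, -48, -31>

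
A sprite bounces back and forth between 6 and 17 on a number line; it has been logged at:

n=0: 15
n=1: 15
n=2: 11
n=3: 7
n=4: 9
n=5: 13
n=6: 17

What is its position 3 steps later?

The value reflects between 6 and 17, moving 4 per step.
  step 7: 17 → 13
  step 8: 13 → 9
  step 9: 9 → 7

7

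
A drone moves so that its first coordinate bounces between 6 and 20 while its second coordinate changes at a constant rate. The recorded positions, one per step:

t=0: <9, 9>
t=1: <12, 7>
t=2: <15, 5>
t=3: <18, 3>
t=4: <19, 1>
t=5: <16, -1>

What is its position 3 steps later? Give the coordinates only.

The first coordinate reflects between 6 and 20, moving 3 per step.
  step 6: 16 → 13
  step 7: 13 → 10
  step 8: 10 → 7
The second coordinate changes by -2 each step: at step 8 it is -7.

<7, -7>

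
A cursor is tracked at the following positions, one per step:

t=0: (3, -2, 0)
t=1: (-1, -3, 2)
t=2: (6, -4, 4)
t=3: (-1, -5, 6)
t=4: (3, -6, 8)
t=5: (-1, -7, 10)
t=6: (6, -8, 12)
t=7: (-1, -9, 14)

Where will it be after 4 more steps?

The first coordinate repeats the cycle [3, -1, 6, -1] with period 4; step 11 mod 4 = 3, giving -1.
The second coordinate changes by -1 each step, so at step 11 it is -2 + 11·(-1) = -13.
The third coordinate changes by +2 each step, so at step 11 it is 0 + 11·(2) = 22.

(-1, -13, 22)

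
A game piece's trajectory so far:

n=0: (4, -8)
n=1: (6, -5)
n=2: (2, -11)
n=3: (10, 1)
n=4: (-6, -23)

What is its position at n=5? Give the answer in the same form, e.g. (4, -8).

The jumps are (+2, +3), (-4, -6), (+8, +12), (-16, -24) — a geometric progression with ratio -2.
step 5: (-6, -23) + (+32, +48) → (26, 25)

(26, 25)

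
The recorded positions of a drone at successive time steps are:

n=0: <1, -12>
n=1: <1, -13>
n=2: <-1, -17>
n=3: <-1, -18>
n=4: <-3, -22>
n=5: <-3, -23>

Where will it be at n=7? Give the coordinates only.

Step-to-step displacements: <+0, -1>, <-2, -4>, <+0, -1>, <-2, -4>, <+0, -1> — a repeating cycle of length 2.
step 6: apply <-2, -4> → <-5, -27>
step 7: apply <+0, -1> → <-5, -28>

<-5, -28>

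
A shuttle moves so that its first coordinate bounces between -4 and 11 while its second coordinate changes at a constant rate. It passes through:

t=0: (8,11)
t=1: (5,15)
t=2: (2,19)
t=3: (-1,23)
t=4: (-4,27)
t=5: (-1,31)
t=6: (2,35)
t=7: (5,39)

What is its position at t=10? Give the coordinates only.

(8,51)

The first coordinate travels 3 per step and bounces off the walls at -4 and 11.
  step 8: 5 → 8
  step 9: 8 → 11
  step 10: 11 → 8
The second coordinate changes by +4 each step: at step 10 it is 51.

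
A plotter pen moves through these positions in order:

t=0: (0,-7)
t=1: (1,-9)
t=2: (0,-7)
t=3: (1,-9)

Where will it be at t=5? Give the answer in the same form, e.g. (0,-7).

(1,-9)

The jumps are (+1,-2), (-1,+2), (+1,-2) — a geometric progression with ratio -1.
step 4: (1,-9) + (-1,+2) → (0,-7)
step 5: (0,-7) + (+1,-2) → (1,-9)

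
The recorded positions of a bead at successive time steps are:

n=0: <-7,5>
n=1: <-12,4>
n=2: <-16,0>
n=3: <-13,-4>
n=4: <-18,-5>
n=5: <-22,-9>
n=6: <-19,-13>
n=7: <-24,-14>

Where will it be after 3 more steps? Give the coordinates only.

The moves between consecutive positions are <-5,-1>, <-4,-4>, <+3,-4>, <-5,-1>, <-4,-4>, <+3,-4>, <-5,-1>; they repeat the 3-cycle [<-5,-1>, <-4,-4>, <+3,-4>].
step 8: apply <-4,-4> → <-28,-18>
step 9: apply <+3,-4> → <-25,-22>
step 10: apply <-5,-1> → <-30,-23>

<-30,-23>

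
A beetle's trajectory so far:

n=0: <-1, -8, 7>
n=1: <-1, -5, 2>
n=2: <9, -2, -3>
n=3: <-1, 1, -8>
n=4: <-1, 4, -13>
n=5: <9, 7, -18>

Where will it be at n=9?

The first coordinate repeats the cycle [-1, -1, 9] with period 3; step 9 mod 3 = 0, giving -1.
The second coordinate changes by +3 each step, so at step 9 it is -8 + 9·(3) = 19.
The third coordinate changes by -5 each step, so at step 9 it is 7 + 9·(-5) = -38.

<-1, 19, -38>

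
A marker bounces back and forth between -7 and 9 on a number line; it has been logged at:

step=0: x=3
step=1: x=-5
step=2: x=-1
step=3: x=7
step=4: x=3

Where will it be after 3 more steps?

The value travels 8 per step and bounces off the walls at -7 and 9.
  step 5: 3 → -5
  step 6: -5 → -1
  step 7: -1 → 7

x=7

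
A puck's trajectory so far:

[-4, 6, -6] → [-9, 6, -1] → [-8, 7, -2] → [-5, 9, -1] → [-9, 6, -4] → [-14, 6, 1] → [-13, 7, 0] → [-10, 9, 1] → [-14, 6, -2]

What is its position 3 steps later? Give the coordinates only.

[-15, 9, 3]

Differencing gives [-5, +0, +5], [+1, +1, -1], [+3, +2, +1], [-4, -3, -3], [-5, +0, +5], [+1, +1, -1], [+3, +2, +1], [-4, -3, -3]. This is the pattern [-5, +0, +5], [+1, +1, -1], [+3, +2, +1], [-4, -3, -3] repeated.
step 9: apply [-5, +0, +5] → [-19, 6, 3]
step 10: apply [+1, +1, -1] → [-18, 7, 2]
step 11: apply [+3, +2, +1] → [-15, 9, 3]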